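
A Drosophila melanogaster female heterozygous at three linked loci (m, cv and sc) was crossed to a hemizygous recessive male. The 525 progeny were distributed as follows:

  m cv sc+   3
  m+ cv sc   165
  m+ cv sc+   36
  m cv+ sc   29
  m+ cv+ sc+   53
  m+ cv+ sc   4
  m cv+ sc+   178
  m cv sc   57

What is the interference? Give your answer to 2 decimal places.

The two most frequent reciprocal classes, m cv+ sc+ and m+ cv sc, are the parental types, so the F1 was m cv+ sc+ / m+ cv sc.
The two rarest classes, m cv sc+ and m+ cv+ sc, are the double crossovers. Comparing them with the parentals, only the cv allele has switched, so cv is the middle locus and the order is m – cv – sc.
m–cv: (110 + 7)/525 = 0.2229; cv–sc: (65 + 7)/525 = 0.1371.
Expected DCO frequency = 0.2229 × 0.1371 ≈ 0.03056; observed = 7/525 ≈ 0.01333.
Coefficient of coincidence = 0.01333/0.03056 ≈ 0.44; interference = 1 − 0.44 = 0.56.

0.56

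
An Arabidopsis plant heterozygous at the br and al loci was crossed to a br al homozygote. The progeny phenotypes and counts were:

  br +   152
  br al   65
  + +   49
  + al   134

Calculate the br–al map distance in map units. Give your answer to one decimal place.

The two most frequent classes, + al (134) and br + (152), are the parental types, so the F1 was + al / br +.
The recombinant classes are + + and br al: 49 + 65 = 114.
Recombination frequency = 114/400 = 0.2850 ≈ 28.5%, i.e. 28.5 map units.

28.5 map units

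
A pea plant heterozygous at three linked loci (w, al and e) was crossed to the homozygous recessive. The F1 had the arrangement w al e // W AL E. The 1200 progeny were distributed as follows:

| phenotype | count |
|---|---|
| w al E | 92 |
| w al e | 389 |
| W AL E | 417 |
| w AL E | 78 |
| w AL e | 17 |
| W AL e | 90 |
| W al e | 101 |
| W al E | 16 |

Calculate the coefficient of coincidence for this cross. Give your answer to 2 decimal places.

The two rarest classes, w AL e and W al E, are the double crossovers. Comparing them with the parentals, only the al allele has switched, so al is the middle locus and the order is e – al – w.
e–al: (182 + 33)/1200 = 0.1792; al–w: (179 + 33)/1200 = 0.1767.
Expected DCO frequency = 0.1792 × 0.1767 ≈ 0.03166; observed = 33/1200 ≈ 0.02750.
Coefficient of coincidence = 0.02750/0.03166 ≈ 0.87.

0.87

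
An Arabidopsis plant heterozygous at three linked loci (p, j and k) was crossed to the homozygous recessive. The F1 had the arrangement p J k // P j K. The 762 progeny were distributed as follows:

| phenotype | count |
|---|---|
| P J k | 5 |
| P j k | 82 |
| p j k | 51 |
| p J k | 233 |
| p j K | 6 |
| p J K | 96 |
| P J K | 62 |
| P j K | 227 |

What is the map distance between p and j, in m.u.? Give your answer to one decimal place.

The two rarest classes, P J k and p j K, are the double crossovers. Comparing them with the parentals, only the p allele has switched, so p is the middle locus and the order is k – p – j.
Crossovers in the p–j interval produce the single-crossover classes p j k and P J K (51 + 62 = 113) plus the double crossovers (11).
RF(p–j) = (113 + 11) / 762 = 124/762 = 0.1627 → 16.3 m.u.

16.3 m.u.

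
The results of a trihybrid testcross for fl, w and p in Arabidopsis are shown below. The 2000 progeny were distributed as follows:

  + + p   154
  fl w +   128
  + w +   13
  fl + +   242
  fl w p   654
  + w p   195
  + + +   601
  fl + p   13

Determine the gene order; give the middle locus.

w

The two most frequent reciprocal classes, fl w p and + + +, are the parental types, so the F1 was fl w p / + + +.
The two rarest classes, fl + p and + w +, are the double crossovers. Comparing them with the parentals, only the w allele has switched, so w is the middle locus and the order is p – w – fl.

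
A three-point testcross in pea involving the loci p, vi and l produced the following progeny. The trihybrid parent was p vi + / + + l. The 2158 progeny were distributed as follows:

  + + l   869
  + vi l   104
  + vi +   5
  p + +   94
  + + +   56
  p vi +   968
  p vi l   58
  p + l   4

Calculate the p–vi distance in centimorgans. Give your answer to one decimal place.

9.6 centimorgans

The two rarest classes, + vi + and p + l, are the double crossovers. Comparing them with the parentals, only the p allele has switched, so p is the middle locus and the order is l – p – vi.
Crossovers in the p–vi interval produce the single-crossover classes p + + and + vi l (94 + 104 = 198) plus the double crossovers (9).
RF(p–vi) = (198 + 9) / 2158 = 207/2158 = 0.0959 → 9.6 centimorgans.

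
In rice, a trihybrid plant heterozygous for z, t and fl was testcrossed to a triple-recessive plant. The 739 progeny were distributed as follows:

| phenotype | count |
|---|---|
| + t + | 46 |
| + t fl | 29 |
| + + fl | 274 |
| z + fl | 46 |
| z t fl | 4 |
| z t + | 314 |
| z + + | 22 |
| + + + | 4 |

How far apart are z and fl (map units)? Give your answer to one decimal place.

The two most frequent reciprocal classes, + + fl and z t +, are the parental types, so the F1 was + + fl / z t +.
The two rarest classes, + + + and z t fl, are the double crossovers. Comparing them with the parentals, only the fl allele has switched, so fl is the middle locus and the order is z – fl – t.
Crossovers in the z–fl interval produce the single-crossover classes z + fl and + t + (46 + 46 = 92) plus the double crossovers (8).
RF(z–fl) = (92 + 8) / 739 = 100/739 = 0.1353 → 13.5 map units.

13.5 map units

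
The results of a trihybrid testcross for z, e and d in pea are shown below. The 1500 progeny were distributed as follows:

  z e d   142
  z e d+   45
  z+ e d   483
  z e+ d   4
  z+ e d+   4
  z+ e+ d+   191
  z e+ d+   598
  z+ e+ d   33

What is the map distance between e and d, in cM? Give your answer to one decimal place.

The two most frequent reciprocal classes, z e+ d+ and z+ e d, are the parental types, so the F1 was z e+ d+ / z+ e d.
The two rarest classes, z e+ d and z+ e d+, are the double crossovers. Comparing them with the parentals, only the d allele has switched, so d is the middle locus and the order is z – d – e.
Crossovers in the d–e interval produce the single-crossover classes z e d+ and z+ e+ d (45 + 33 = 78) plus the double crossovers (8).
RF(d–e) = (78 + 8) / 1500 = 86/1500 = 0.0573 → 5.7 cM.

5.7 cM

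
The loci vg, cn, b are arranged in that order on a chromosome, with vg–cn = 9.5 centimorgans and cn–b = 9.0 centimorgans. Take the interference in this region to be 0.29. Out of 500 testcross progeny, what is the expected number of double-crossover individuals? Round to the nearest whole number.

Map distances give recombination frequencies of 0.095 and 0.090 for the two intervals.
With interference 0.29 (so coincidence = 0.71), expected double-crossover frequency = 0.095 × 0.090 × 0.71 = 0.00607.
Expected number = 0.00607 × 500 = 3.04 ≈ 3.

3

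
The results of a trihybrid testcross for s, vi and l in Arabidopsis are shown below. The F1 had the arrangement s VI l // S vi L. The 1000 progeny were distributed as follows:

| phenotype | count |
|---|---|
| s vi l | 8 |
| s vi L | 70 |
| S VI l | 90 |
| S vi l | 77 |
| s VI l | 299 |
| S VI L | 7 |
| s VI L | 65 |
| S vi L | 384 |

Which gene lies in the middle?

vi

The two rarest classes, s vi l and S VI L, are the double crossovers. Comparing them with the parentals, only the vi allele has switched, so vi is the middle locus and the order is l – vi – s.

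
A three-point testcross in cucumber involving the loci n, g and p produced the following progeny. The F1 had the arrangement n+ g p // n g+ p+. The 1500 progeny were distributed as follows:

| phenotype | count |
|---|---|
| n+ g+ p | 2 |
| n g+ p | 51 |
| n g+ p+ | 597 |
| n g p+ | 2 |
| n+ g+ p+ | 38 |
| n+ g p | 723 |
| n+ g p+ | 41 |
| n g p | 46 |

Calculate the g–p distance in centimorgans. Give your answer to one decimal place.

6.4 centimorgans

The two rarest classes, n+ g+ p and n g p+, are the double crossovers. Comparing them with the parentals, only the g allele has switched, so g is the middle locus and the order is p – g – n.
Crossovers in the p–g interval produce the single-crossover classes n+ g p+ and n g+ p (41 + 51 = 92) plus the double crossovers (4).
RF(p–g) = (92 + 4) / 1500 = 96/1500 = 0.0640 → 6.4 centimorgans.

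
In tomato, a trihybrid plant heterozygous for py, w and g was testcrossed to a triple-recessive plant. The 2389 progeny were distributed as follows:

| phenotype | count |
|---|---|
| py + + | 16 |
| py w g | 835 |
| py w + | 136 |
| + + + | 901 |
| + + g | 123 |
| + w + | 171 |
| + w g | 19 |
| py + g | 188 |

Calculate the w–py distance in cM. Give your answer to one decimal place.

16.5 cM

The two most frequent reciprocal classes, py w g and + + +, are the parental types, so the F1 was py w g / + + +.
The two rarest classes, + w g and py + +, are the double crossovers. Comparing them with the parentals, only the py allele has switched, so py is the middle locus and the order is g – py – w.
Crossovers in the py–w interval produce the single-crossover classes py + g and + w + (188 + 171 = 359) plus the double crossovers (35).
RF(py–w) = (359 + 35) / 2389 = 394/2389 = 0.1649 → 16.5 cM.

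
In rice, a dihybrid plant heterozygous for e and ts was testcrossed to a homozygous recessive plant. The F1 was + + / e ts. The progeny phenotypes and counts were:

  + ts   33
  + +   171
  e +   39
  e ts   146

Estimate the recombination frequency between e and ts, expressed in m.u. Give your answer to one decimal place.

The recombinant classes are + ts and e +: 33 + 39 = 72.
Recombination frequency = 72/389 = 0.1851 ≈ 18.5%, i.e. 18.5 m.u.

18.5 m.u.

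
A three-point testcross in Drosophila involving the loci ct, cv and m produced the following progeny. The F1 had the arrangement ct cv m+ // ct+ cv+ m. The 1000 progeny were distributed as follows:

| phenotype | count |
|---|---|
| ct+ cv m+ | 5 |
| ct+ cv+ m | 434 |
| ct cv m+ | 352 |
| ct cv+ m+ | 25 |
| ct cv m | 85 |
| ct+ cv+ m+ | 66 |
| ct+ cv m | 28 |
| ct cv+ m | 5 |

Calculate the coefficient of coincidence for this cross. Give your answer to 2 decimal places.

The two rarest classes, ct+ cv m+ and ct cv+ m, are the double crossovers. Comparing them with the parentals, only the ct allele has switched, so ct is the middle locus and the order is m – ct – cv.
m–ct: (151 + 10)/1000 = 0.1610; ct–cv: (53 + 10)/1000 = 0.0630.
Expected DCO frequency = 0.1610 × 0.0630 ≈ 0.01014; observed = 10/1000 ≈ 0.01000.
Coefficient of coincidence = 0.01000/0.01014 ≈ 0.99.

0.99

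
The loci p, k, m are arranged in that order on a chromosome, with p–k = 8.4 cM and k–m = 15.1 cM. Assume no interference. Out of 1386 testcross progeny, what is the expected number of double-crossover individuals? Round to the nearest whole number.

18

Map distances give recombination frequencies of 0.084 and 0.151 for the two intervals.
With no interference, expected double-crossover frequency = 0.084 × 0.151 = 0.01268.
Expected number = 0.01268 × 1386 = 17.58 ≈ 18.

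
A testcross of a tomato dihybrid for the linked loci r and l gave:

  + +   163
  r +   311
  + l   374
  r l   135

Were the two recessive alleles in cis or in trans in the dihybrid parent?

The two most frequent classes are + l (374) and r + (311); these are the parental (non-recombinant) types.
So the F1 carried + l on one chromosome and r + on the other — the recessive alleles are on opposite chromosomes (trans / repulsion).

trans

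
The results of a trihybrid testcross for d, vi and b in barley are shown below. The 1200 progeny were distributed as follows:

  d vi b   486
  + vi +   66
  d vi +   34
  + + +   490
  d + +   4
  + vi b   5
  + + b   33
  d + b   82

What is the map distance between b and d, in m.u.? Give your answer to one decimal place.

6.3 m.u.

The two most frequent reciprocal classes, + + + and d vi b, are the parental types, so the F1 was + + + / d vi b.
The two rarest classes, d + + and + vi b, are the double crossovers. Comparing them with the parentals, only the d allele has switched, so d is the middle locus and the order is vi – d – b.
Crossovers in the d–b interval produce the single-crossover classes + + b and d vi + (33 + 34 = 67) plus the double crossovers (9).
RF(d–b) = (67 + 9) / 1200 = 76/1200 = 0.0633 → 6.3 m.u.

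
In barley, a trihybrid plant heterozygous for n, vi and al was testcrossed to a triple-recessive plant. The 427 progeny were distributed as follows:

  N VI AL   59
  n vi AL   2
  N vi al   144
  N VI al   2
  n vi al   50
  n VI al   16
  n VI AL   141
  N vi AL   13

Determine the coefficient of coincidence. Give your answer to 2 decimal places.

The two most frequent reciprocal classes, n VI AL and N vi al, are the parental types, so the F1 was n VI AL / N vi al.
The two rarest classes, n vi AL and N VI al, are the double crossovers. Comparing them with the parentals, only the vi allele has switched, so vi is the middle locus and the order is n – vi – al.
n–vi: (109 + 4)/427 = 0.2646; vi–al: (29 + 4)/427 = 0.0773.
Expected DCO frequency = 0.2646 × 0.0773 ≈ 0.02045; observed = 4/427 ≈ 0.00937.
Coefficient of coincidence = 0.00937/0.02045 ≈ 0.46.

0.46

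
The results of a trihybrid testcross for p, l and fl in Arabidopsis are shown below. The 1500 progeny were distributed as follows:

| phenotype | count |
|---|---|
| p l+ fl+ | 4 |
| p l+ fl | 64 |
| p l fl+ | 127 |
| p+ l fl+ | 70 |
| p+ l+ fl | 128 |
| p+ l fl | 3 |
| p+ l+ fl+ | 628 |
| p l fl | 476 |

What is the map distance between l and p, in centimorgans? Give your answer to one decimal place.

The two most frequent reciprocal classes, p+ l+ fl+ and p l fl, are the parental types, so the F1 was p+ l+ fl+ / p l fl.
The two rarest classes, p l+ fl+ and p+ l fl, are the double crossovers. Comparing them with the parentals, only the p allele has switched, so p is the middle locus and the order is fl – p – l.
Crossovers in the p–l interval produce the single-crossover classes p+ l fl+ and p l+ fl (70 + 64 = 134) plus the double crossovers (7).
RF(p–l) = (134 + 7) / 1500 = 141/1500 = 0.0940 → 9.4 centimorgans.

9.4 centimorgans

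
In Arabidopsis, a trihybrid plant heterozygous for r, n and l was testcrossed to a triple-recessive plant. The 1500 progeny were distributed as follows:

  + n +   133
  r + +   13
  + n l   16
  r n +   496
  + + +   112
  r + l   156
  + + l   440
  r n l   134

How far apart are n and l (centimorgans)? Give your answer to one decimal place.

The two most frequent reciprocal classes, r n + and + + l, are the parental types, so the F1 was r n + / + + l.
The two rarest classes, r + + and + n l, are the double crossovers. Comparing them with the parentals, only the n allele has switched, so n is the middle locus and the order is r – n – l.
Crossovers in the n–l interval produce the single-crossover classes r n l and + + + (134 + 112 = 246) plus the double crossovers (29).
RF(n–l) = (246 + 29) / 1500 = 275/1500 = 0.1833 → 18.3 centimorgans.

18.3 centimorgans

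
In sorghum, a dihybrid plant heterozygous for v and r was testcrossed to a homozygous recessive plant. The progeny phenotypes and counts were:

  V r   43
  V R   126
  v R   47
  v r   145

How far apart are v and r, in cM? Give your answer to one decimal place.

24.9 cM

The two most frequent classes, V R (126) and v r (145), are the parental types, so the F1 was V R / v r.
The recombinant classes are V r and v R: 43 + 47 = 90.
Recombination frequency = 90/361 = 0.2493 ≈ 24.9%, i.e. 24.9 cM.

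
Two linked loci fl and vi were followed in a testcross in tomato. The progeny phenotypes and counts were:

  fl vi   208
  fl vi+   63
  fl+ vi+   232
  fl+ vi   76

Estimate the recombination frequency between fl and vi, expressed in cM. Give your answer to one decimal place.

24.0 cM

The two most frequent classes, fl+ vi+ (232) and fl vi (208), are the parental types, so the F1 was fl+ vi+ / fl vi.
The recombinant classes are fl+ vi and fl vi+: 76 + 63 = 139.
Recombination frequency = 139/579 = 0.2401 ≈ 24.0%, i.e. 24.0 cM.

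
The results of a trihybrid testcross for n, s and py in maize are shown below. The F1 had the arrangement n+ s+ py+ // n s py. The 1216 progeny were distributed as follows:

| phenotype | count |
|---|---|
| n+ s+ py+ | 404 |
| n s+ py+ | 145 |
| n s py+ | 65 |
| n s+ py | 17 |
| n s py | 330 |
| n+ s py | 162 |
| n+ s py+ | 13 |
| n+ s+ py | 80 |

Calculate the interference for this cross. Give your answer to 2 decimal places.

The two rarest classes, n+ s py+ and n s+ py, are the double crossovers. Comparing them with the parentals, only the s allele has switched, so s is the middle locus and the order is n – s – py.
n–s: (307 + 30)/1216 = 0.2771; s–py: (145 + 30)/1216 = 0.1439.
Expected DCO frequency = 0.2771 × 0.1439 ≈ 0.03987; observed = 30/1216 ≈ 0.02467.
Coefficient of coincidence = 0.02467/0.03987 ≈ 0.62; interference = 1 − 0.62 = 0.38.

0.38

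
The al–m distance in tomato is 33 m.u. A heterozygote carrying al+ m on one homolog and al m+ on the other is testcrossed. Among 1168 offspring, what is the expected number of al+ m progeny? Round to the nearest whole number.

391

A map distance of 33 m.u. corresponds to a recombination frequency of 0.330.
The F1 is al+ m / al m+, so al+ m is a parental gamete class with expected frequency (1 − r)/2 = 0.670/2 = 0.3350.
Expected number = 0.3350 × 1168 = 391.28 ≈ 391.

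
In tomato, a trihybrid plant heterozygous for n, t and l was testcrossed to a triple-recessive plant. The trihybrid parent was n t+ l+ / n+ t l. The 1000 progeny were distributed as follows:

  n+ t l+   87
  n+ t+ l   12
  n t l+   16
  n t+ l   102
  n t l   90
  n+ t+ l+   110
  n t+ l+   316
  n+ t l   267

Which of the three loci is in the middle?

The two rarest classes, n t l+ and n+ t+ l, are the double crossovers. Comparing them with the parentals, only the t allele has switched, so t is the middle locus and the order is n – t – l.

t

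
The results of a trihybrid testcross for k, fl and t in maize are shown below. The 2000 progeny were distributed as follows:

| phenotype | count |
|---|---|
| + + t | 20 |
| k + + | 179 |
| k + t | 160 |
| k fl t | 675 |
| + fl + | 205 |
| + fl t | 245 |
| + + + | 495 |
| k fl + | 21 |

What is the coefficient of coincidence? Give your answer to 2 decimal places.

0.43

The two most frequent reciprocal classes, k fl t and + + +, are the parental types, so the F1 was k fl t / + + +.
The two rarest classes, k fl + and + + t, are the double crossovers. Comparing them with the parentals, only the t allele has switched, so t is the middle locus and the order is k – t – fl.
k–t: (424 + 41)/2000 = 0.2325; t–fl: (365 + 41)/2000 = 0.2030.
Expected DCO frequency = 0.2325 × 0.2030 ≈ 0.04720; observed = 41/2000 ≈ 0.02050.
Coefficient of coincidence = 0.02050/0.04720 ≈ 0.43.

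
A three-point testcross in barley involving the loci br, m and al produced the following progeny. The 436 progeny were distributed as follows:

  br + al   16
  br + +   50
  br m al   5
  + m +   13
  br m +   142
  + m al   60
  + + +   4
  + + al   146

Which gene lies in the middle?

The two most frequent reciprocal classes, + + al and br m +, are the parental types, so the F1 was + + al / br m +.
The two rarest classes, + + + and br m al, are the double crossovers. Comparing them with the parentals, only the al allele has switched, so al is the middle locus and the order is br – al – m.

al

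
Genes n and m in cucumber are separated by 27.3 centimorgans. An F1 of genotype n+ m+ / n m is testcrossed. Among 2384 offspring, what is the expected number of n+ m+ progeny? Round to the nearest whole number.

A map distance of 27.3 centimorgans corresponds to a recombination frequency of 0.273.
The F1 is n+ m+ / n m, so n+ m+ is a parental gamete class with expected frequency (1 − r)/2 = 0.727/2 = 0.3635.
Expected number = 0.3635 × 2384 = 866.58 ≈ 867.

867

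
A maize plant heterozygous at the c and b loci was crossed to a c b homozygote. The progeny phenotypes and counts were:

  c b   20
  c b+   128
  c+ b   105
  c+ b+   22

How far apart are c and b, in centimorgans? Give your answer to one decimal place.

15.3 centimorgans

The two most frequent classes, c+ b (105) and c b+ (128), are the parental types, so the F1 was c+ b / c b+.
The recombinant classes are c+ b+ and c b: 22 + 20 = 42.
Recombination frequency = 42/275 = 0.1527 ≈ 15.3%, i.e. 15.3 centimorgans.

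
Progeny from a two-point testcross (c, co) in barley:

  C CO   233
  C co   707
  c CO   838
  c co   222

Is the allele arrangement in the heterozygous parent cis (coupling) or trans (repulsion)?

trans

The two most frequent classes are C co (707) and c CO (838); these are the parental (non-recombinant) types.
So the F1 carried C co on one chromosome and c CO on the other — the recessive alleles are on opposite chromosomes (trans / repulsion).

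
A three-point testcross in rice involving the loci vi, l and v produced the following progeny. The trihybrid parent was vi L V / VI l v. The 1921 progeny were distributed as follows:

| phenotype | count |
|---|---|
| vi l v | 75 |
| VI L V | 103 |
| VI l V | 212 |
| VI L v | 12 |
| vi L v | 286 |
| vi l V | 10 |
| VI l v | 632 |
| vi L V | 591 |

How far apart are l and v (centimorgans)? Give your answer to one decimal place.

The two rarest classes, vi l V and VI L v, are the double crossovers. Comparing them with the parentals, only the l allele has switched, so l is the middle locus and the order is v – l – vi.
Crossovers in the v–l interval produce the single-crossover classes vi L v and VI l V (286 + 212 = 498) plus the double crossovers (22).
RF(v–l) = (498 + 22) / 1921 = 520/1921 = 0.2707 → 27.1 centimorgans.

27.1 centimorgans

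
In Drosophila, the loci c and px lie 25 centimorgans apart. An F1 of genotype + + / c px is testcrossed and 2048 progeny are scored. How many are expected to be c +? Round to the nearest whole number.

A map distance of 25 centimorgans corresponds to a recombination frequency of 0.250.
The F1 is + + / c px, so c + is a recombinant gamete class with expected frequency r/2 = 0.250/2 = 0.1250.
Expected number = 0.1250 × 2048 = 256.00 ≈ 256.

256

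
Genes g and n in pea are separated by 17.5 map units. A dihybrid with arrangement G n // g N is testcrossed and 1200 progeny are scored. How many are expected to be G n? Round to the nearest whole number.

495

A map distance of 17.5 map units corresponds to a recombination frequency of 0.175.
The F1 is G n / g N, so G n is a parental gamete class with expected frequency (1 − r)/2 = 0.825/2 = 0.4125.
Expected number = 0.4125 × 1200 = 495.00 ≈ 495.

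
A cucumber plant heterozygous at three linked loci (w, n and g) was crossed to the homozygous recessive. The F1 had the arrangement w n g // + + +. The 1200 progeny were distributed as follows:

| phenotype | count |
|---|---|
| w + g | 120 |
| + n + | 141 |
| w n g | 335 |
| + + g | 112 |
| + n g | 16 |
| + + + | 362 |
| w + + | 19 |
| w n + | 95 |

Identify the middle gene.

w

The two rarest classes, + n g and w + +, are the double crossovers. Comparing them with the parentals, only the w allele has switched, so w is the middle locus and the order is n – w – g.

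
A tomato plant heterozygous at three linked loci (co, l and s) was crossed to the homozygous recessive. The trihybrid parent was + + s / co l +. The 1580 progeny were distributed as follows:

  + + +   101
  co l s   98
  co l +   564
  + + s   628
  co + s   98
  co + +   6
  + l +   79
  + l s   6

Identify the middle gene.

The two rarest classes, + l s and co + +, are the double crossovers. Comparing them with the parentals, only the l allele has switched, so l is the middle locus and the order is co – l – s.

l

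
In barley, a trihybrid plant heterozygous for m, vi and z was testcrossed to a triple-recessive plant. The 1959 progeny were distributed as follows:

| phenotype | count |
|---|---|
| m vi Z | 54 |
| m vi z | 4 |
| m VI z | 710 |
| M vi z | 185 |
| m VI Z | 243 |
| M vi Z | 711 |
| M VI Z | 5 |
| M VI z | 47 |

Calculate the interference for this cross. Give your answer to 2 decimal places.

0.63

The two most frequent reciprocal classes, M vi Z and m VI z, are the parental types, so the F1 was M vi Z / m VI z.
The two rarest classes, M VI Z and m vi z, are the double crossovers. Comparing them with the parentals, only the vi allele has switched, so vi is the middle locus and the order is m – vi – z.
m–vi: (101 + 9)/1959 = 0.0562; vi–z: (428 + 9)/1959 = 0.2231.
Expected DCO frequency = 0.0562 × 0.2231 ≈ 0.01254; observed = 9/1959 ≈ 0.00459.
Coefficient of coincidence = 0.00459/0.01254 ≈ 0.37; interference = 1 − 0.37 = 0.63.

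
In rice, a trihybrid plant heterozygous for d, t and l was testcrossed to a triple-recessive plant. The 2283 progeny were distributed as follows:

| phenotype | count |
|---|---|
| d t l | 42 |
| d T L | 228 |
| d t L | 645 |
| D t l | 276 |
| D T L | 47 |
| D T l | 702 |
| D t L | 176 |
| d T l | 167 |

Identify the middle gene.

The two most frequent reciprocal classes, D T l and d t L, are the parental types, so the F1 was D T l / d t L.
The two rarest classes, D T L and d t l, are the double crossovers. Comparing them with the parentals, only the l allele has switched, so l is the middle locus and the order is d – l – t.

l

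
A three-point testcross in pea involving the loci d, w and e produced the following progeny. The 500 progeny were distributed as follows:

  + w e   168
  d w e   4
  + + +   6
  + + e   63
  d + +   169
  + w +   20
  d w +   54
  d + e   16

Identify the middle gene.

d

The two most frequent reciprocal classes, d + + and + w e, are the parental types, so the F1 was d + + / + w e.
The two rarest classes, + + + and d w e, are the double crossovers. Comparing them with the parentals, only the d allele has switched, so d is the middle locus and the order is e – d – w.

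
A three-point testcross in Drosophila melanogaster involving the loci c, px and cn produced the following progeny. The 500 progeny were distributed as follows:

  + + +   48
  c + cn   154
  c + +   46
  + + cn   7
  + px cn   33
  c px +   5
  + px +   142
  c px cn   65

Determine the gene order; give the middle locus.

The two most frequent reciprocal classes, c + cn and + px +, are the parental types, so the F1 was c + cn / + px +.
The two rarest classes, + + cn and c px +, are the double crossovers. Comparing them with the parentals, only the c allele has switched, so c is the middle locus and the order is px – c – cn.

c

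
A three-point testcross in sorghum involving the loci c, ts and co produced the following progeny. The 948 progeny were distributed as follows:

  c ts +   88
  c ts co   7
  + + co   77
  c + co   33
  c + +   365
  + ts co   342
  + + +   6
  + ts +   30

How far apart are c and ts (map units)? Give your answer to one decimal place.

The two most frequent reciprocal classes, c + + and + ts co, are the parental types, so the F1 was c + + / + ts co.
The two rarest classes, + + + and c ts co, are the double crossovers. Comparing them with the parentals, only the c allele has switched, so c is the middle locus and the order is ts – c – co.
Crossovers in the ts–c interval produce the single-crossover classes c ts + and + + co (88 + 77 = 165) plus the double crossovers (13).
RF(ts–c) = (165 + 13) / 948 = 178/948 = 0.1878 → 18.8 map units.

18.8 map units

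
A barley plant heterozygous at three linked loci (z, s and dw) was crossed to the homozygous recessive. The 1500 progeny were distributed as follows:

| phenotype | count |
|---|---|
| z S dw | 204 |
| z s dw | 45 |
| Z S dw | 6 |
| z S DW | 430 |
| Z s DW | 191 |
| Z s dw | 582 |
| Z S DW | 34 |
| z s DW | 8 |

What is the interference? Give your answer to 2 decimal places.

The two most frequent reciprocal classes, Z s dw and z S DW, are the parental types, so the F1 was Z s dw / z S DW.
The two rarest classes, Z S dw and z s DW, are the double crossovers. Comparing them with the parentals, only the s allele has switched, so s is the middle locus and the order is dw – s – z.
dw–s: (395 + 14)/1500 = 0.2727; s–z: (79 + 14)/1500 = 0.0620.
Expected DCO frequency = 0.2727 × 0.0620 ≈ 0.01691; observed = 14/1500 ≈ 0.00933.
Coefficient of coincidence = 0.00933/0.01691 ≈ 0.55; interference = 1 − 0.55 = 0.45.

0.45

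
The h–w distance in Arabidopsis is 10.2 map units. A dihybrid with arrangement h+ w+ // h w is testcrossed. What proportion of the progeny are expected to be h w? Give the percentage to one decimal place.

A map distance of 10.2 map units corresponds to a recombination frequency of 0.102.
The F1 is h+ w+ / h w, so h w is a parental gamete class with expected frequency (1 − r)/2 = 0.898/2 = 0.4490.
That is 0.4490 = 44.9% of the progeny.

44.9%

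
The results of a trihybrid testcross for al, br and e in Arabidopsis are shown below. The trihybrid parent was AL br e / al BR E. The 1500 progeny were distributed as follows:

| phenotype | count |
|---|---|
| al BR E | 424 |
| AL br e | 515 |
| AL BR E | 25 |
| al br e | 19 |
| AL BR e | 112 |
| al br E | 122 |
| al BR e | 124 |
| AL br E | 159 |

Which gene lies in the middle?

al

The two rarest classes, al br e and AL BR E, are the double crossovers. Comparing them with the parentals, only the al allele has switched, so al is the middle locus and the order is br – al – e.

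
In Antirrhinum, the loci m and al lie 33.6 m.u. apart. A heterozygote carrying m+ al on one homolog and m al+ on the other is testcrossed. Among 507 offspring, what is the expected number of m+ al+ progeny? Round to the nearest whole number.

A map distance of 33.6 m.u. corresponds to a recombination frequency of 0.336.
The F1 is m+ al / m al+, so m+ al+ is a recombinant gamete class with expected frequency r/2 = 0.336/2 = 0.1680.
Expected number = 0.1680 × 507 = 85.18 ≈ 85.

85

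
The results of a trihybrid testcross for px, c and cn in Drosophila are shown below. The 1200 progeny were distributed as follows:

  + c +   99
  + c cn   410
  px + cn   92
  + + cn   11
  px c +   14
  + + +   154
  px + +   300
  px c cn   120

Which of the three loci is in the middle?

The two most frequent reciprocal classes, + c cn and px + +, are the parental types, so the F1 was + c cn / px + +.
The two rarest classes, + + cn and px c +, are the double crossovers. Comparing them with the parentals, only the c allele has switched, so c is the middle locus and the order is cn – c – px.

c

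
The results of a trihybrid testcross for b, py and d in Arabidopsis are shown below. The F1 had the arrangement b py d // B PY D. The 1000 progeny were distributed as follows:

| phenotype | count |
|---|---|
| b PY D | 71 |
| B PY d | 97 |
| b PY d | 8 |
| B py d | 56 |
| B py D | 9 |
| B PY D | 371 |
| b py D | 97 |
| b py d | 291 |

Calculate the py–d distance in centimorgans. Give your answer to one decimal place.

The two rarest classes, b PY d and B py D, are the double crossovers. Comparing them with the parentals, only the py allele has switched, so py is the middle locus and the order is d – py – b.
Crossovers in the d–py interval produce the single-crossover classes b py D and B PY d (97 + 97 = 194) plus the double crossovers (17).
RF(d–py) = (194 + 17) / 1000 = 211/1000 = 0.2110 → 21.1 centimorgans.

21.1 centimorgans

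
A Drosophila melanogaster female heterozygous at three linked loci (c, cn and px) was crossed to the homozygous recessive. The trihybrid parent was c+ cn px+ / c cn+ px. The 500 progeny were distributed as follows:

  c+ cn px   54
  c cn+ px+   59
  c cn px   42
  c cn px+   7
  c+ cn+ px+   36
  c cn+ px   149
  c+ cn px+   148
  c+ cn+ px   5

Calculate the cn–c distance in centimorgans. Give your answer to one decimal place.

18.0 centimorgans

The two rarest classes, c cn px+ and c+ cn+ px, are the double crossovers. Comparing them with the parentals, only the c allele has switched, so c is the middle locus and the order is px – c – cn.
Crossovers in the c–cn interval produce the single-crossover classes c+ cn+ px+ and c cn px (36 + 42 = 78) plus the double crossovers (12).
RF(c–cn) = (78 + 12) / 500 = 90/500 = 0.1800 → 18.0 centimorgans.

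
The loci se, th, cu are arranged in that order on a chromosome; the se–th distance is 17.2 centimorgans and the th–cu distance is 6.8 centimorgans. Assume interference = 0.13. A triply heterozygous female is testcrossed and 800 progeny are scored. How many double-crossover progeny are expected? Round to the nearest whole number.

Map distances give recombination frequencies of 0.172 and 0.068 for the two intervals.
With interference 0.13 (so coincidence = 0.87), expected double-crossover frequency = 0.172 × 0.068 × 0.87 = 0.01018.
Expected number = 0.01018 × 800 = 8.14 ≈ 8.

8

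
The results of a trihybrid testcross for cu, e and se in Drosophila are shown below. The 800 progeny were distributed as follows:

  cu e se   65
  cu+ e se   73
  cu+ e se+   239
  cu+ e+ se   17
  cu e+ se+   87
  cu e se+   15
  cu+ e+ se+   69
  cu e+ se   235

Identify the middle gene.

cu

The two most frequent reciprocal classes, cu+ e se+ and cu e+ se, are the parental types, so the F1 was cu+ e se+ / cu e+ se.
The two rarest classes, cu e se+ and cu+ e+ se, are the double crossovers. Comparing them with the parentals, only the cu allele has switched, so cu is the middle locus and the order is e – cu – se.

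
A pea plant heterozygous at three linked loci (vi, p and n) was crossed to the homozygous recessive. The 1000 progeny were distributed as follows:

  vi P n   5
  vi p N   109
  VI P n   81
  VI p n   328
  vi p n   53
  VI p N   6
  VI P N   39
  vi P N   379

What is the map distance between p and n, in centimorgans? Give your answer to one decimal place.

The two most frequent reciprocal classes, VI p n and vi P N, are the parental types, so the F1 was VI p n / vi P N.
The two rarest classes, VI p N and vi P n, are the double crossovers. Comparing them with the parentals, only the n allele has switched, so n is the middle locus and the order is p – n – vi.
Crossovers in the p–n interval produce the single-crossover classes VI P n and vi p N (81 + 109 = 190) plus the double crossovers (11).
RF(p–n) = (190 + 11) / 1000 = 201/1000 = 0.2010 → 20.1 centimorgans.

20.1 centimorgans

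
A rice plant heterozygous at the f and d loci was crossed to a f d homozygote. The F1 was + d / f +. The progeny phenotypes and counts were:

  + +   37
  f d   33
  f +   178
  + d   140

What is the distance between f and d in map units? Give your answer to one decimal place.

The recombinant classes are + + and f d: 37 + 33 = 70.
Recombination frequency = 70/388 = 0.1804 ≈ 18.0%, i.e. 18.0 map units.

18.0 map units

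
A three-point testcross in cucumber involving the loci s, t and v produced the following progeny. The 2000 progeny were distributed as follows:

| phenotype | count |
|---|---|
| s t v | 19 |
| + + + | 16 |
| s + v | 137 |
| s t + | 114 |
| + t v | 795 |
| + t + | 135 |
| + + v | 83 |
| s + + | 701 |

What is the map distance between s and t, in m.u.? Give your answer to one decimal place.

11.6 m.u.

The two most frequent reciprocal classes, + t v and s + +, are the parental types, so the F1 was + t v / s + +.
The two rarest classes, s t v and + + +, are the double crossovers. Comparing them with the parentals, only the s allele has switched, so s is the middle locus and the order is v – s – t.
Crossovers in the s–t interval produce the single-crossover classes + + v and s t + (83 + 114 = 197) plus the double crossovers (35).
RF(s–t) = (197 + 35) / 2000 = 232/2000 = 0.1160 → 11.6 m.u.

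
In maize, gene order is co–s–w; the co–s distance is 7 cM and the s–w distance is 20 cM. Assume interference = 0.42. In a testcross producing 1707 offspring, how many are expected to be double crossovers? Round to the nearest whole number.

14

Map distances give recombination frequencies of 0.070 and 0.200 for the two intervals.
With interference 0.42 (so coincidence = 0.58), expected double-crossover frequency = 0.070 × 0.200 × 0.58 = 0.00812.
Expected number = 0.00812 × 1707 = 13.86 ≈ 14.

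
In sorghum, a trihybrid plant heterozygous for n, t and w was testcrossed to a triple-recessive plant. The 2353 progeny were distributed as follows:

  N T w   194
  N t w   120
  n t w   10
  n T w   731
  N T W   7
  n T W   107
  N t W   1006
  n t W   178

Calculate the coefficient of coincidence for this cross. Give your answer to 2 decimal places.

The two most frequent reciprocal classes, N t W and n T w, are the parental types, so the F1 was N t W / n T w.
The two rarest classes, N T W and n t w, are the double crossovers. Comparing them with the parentals, only the t allele has switched, so t is the middle locus and the order is n – t – w.
n–t: (372 + 17)/2353 = 0.1653; t–w: (227 + 17)/2353 = 0.1037.
Expected DCO frequency = 0.1653 × 0.1037 ≈ 0.01714; observed = 17/2353 ≈ 0.00722.
Coefficient of coincidence = 0.00722/0.01714 ≈ 0.42.

0.42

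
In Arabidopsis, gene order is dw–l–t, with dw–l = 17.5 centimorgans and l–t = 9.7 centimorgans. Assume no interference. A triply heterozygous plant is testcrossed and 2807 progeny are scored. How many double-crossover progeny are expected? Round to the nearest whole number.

48

Map distances give recombination frequencies of 0.175 and 0.097 for the two intervals.
With no interference, expected double-crossover frequency = 0.175 × 0.097 = 0.01697.
Expected number = 0.01697 × 2807 = 47.65 ≈ 48.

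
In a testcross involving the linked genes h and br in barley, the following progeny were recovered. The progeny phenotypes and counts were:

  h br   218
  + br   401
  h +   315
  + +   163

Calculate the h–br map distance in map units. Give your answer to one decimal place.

The two most frequent classes, + br (401) and h + (315), are the parental types, so the F1 was + br / h +.
The recombinant classes are + + and h br: 163 + 218 = 381.
Recombination frequency = 381/1097 = 0.3473 ≈ 34.7%, i.e. 34.7 map units.

34.7 map units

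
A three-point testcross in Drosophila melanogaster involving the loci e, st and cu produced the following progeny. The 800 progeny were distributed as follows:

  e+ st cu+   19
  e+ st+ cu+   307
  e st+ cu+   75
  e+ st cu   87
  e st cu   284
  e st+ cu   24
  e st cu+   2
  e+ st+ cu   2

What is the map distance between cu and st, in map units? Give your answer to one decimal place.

The two most frequent reciprocal classes, e+ st+ cu+ and e st cu, are the parental types, so the F1 was e+ st+ cu+ / e st cu.
The two rarest classes, e+ st+ cu and e st cu+, are the double crossovers. Comparing them with the parentals, only the cu allele has switched, so cu is the middle locus and the order is st – cu – e.
Crossovers in the st–cu interval produce the single-crossover classes e+ st cu+ and e st+ cu (19 + 24 = 43) plus the double crossovers (4).
RF(st–cu) = (43 + 4) / 800 = 47/800 = 0.0587 → 5.9 map units.

5.9 map units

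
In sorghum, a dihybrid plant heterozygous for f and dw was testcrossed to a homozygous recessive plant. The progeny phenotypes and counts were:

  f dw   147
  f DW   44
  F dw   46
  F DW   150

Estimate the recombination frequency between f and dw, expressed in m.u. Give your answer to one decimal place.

The two most frequent classes, F DW (150) and f dw (147), are the parental types, so the F1 was F DW / f dw.
The recombinant classes are F dw and f DW: 46 + 44 = 90.
Recombination frequency = 90/387 = 0.2326 ≈ 23.3%, i.e. 23.3 m.u.

23.3 m.u.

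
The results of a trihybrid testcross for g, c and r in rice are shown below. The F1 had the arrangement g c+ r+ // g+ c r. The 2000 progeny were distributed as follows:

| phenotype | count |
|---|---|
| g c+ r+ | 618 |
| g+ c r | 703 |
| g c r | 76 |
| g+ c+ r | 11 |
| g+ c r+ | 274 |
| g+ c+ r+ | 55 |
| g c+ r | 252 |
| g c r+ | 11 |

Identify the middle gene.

The two rarest classes, g c r+ and g+ c+ r, are the double crossovers. Comparing them with the parentals, only the c allele has switched, so c is the middle locus and the order is g – c – r.

c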